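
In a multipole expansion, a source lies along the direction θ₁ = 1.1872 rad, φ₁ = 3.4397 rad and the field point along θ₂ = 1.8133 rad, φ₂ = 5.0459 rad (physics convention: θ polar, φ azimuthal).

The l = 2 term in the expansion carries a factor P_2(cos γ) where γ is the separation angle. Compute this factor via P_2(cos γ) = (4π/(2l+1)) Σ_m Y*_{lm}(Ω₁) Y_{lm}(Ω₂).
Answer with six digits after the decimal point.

-0.477771

Term-by-term m-sum for l=2 (normalisation 4π/5 = 2.513274):
  [-2]  conj(Y_{2,-2})(Ω₁) = +0.274859+0.186518i ; Y_{2,-2}(Ω₂) = -0.285983+0.225188i ; Δ = -0.120607+0.008554i
  [-1]  conj(Y_{2,-1})(Ω₁) = -0.256294-0.078750i ; Y_{2,-1}(Ω₂) = -0.058954-0.170164i ; Δ = +0.001709+0.048255i
  [+0]  conj(Y_{2,0})(Ω₁) = -0.182862-0.000000i ; Y_{2,0}(Ω₂) = -0.260831+0.000000i ; Δ = +0.047696+0.000000i
  [+1]  conj(Y_{2,1})(Ω₁) = +0.256294-0.078750i ; Y_{2,1}(Ω₂) = +0.058954-0.170164i ; Δ = +0.001709-0.048255i
  [+2]  conj(Y_{2,2})(Ω₁) = +0.274859-0.186518i ; Y_{2,2}(Ω₂) = -0.285983-0.225188i ; Δ = -0.120607-0.008554i
Total Σ_m = -0.190099+0.000000i. Multiply by 2.513274: -0.477771+0.000000i. P_2(cos γ) = -0.477771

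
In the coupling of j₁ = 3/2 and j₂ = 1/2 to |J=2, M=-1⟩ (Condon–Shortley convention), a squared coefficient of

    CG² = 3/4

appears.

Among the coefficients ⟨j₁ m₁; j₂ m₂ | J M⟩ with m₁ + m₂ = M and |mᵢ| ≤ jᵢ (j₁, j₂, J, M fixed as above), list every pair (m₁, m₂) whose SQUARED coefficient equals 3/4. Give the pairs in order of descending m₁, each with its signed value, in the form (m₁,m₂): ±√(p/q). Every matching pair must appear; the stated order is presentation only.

(-1/2,-1/2): +√(3/4)

Admissible pairs with m₁+m₂ = M = -1: (-3/2,1/2), (-1/2,-1/2)
  (m₁,m₂)=(-1/2,-1/2): CG² = 3/4, CG = +√(3/4)   ← matches the target
  (m₁,m₂)=(-3/2,1/2): CG² = 1/4, CG = +√(1/4)
Pairs with CG² = 3/4: (-1/2,-1/2): +√(3/4)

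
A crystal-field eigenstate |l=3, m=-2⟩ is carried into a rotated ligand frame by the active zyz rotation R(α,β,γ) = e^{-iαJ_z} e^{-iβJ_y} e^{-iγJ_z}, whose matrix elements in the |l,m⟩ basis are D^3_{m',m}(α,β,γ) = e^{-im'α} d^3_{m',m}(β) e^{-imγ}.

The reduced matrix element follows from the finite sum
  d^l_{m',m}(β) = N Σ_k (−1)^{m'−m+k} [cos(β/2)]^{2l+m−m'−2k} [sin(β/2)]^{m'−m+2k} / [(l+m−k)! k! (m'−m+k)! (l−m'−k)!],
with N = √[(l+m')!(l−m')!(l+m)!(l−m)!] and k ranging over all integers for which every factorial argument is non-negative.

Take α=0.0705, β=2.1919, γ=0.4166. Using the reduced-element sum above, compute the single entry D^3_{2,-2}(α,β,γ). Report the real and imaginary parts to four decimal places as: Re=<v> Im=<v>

First d^3_{2,-2}(β=2.1919), then the phase factors e^{-i(2)α} and e^{-i(-2)γ}:
Half-angle: c=0.457202, s=0.889363. N=√(120·1·1·120)=120.000000
k: max(0,(-2)−(2))=0 … min(3+(-2),3−(2))=1
  k=0: (−1)^4·120.0000/(24)·0.4572^2·0.8894^4 = +0.653886
  k=1: (−1)^5·120.0000/(120)·0.4572^0·0.8894^6 = -0.494851
d^3_{2,-2}(2.1919) = +0.653886 -0.494851 = +0.159035
D = (+0.990076-0.140533i)·(+0.159035)·(+0.672511+0.740087i) = +0.122432+0.101501i

Re=0.1224 Im=0.1015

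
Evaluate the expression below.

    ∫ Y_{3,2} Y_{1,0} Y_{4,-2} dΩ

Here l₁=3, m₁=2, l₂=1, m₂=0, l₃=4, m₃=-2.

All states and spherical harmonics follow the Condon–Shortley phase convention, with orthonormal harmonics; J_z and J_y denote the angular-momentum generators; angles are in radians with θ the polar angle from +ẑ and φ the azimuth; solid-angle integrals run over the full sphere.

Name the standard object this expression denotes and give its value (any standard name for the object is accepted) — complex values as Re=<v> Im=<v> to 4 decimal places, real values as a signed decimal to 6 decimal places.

Gaunt coefficient, +0.213244

This is a Gaunt coefficient — the integral of a triple product of spherical harmonics over the sphere.
Rules hold: Σm=0, L=8 even, 2≤4≤4.
N = 7·3·9 = 189
Δ = 0!·6!·2!/9! = 1/252
Racah Σ t=0..0: t=0:+1/36 = 1/36
⇒ 3j(3 1 4; 0 0 0)² = 4/63, sgn +1
Racah Σ t=0..0: t=0:+1/120 = 1/120
⇒ 3j(3 1 4; 2 0 -2)² = 1/21, sgn +1
4πI² = N·(3j₀)²·(3jₘ)² = 4/7
I = +1·√(0.571429/4π) = 0.21324362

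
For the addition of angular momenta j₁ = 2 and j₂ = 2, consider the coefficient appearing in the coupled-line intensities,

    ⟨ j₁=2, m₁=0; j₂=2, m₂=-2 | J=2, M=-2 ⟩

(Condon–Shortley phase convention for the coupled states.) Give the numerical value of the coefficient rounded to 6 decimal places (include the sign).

j₁+j₂−J=2  J+j₁−j₂=2  J−j₁+j₂=2  j₁+j₂+J+1=7
(j₁±m₁, j₂±m₂, J±M) = (2,2,0,4,0,4)
P² = 128/7
sum k=0..0:
  [0] +1/8 = 1/8
S = 1/8
C² = P²·S² = 2/7 ; C = +0.534522

+√(2/7) = +0.534522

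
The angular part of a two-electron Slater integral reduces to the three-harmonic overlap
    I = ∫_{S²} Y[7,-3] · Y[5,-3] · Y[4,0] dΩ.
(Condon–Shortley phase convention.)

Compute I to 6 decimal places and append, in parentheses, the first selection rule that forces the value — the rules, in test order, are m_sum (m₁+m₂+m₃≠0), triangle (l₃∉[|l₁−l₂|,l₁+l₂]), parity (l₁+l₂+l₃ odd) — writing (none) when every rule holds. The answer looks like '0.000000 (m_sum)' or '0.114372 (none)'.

Σmᵢ = -6 ≠ 0, so the φ-integral vanishes; I = 0

0.000000 (m_sum)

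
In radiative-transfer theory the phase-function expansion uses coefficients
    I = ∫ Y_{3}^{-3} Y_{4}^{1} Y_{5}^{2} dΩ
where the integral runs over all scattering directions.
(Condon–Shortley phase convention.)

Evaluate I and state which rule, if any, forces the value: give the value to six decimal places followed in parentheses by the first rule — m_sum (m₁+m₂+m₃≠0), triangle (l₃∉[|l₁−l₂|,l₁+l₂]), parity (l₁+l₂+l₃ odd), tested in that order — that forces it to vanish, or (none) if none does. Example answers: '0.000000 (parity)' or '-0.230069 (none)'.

Rules hold: Σm=0, L=12 even, 1≤5≤7.
N = 7·9·11 = 693
Δ = 2!·4!·6!/13! = 1/180180
Racah Σ t=0..2: t=0:+1/576 t=1:−1/144 t=2:+1/576 = -1/288
⇒ 3j(3 4 5; 0 0 0)² = 20/1001, sgn +1
Racah Σ t=2..2: t=2:+1/1728 = 1/1728
⇒ 3j(3 4 5; -3 1 2)² = 25/858, sgn -1
4πI² = N·(3j₀)²·(3jₘ)² = 750/1859
I = -1·√(0.403443/4π) = -0.17917854
No selection rule forces the value: the integral is nonzero (none).

-0.179179 (none)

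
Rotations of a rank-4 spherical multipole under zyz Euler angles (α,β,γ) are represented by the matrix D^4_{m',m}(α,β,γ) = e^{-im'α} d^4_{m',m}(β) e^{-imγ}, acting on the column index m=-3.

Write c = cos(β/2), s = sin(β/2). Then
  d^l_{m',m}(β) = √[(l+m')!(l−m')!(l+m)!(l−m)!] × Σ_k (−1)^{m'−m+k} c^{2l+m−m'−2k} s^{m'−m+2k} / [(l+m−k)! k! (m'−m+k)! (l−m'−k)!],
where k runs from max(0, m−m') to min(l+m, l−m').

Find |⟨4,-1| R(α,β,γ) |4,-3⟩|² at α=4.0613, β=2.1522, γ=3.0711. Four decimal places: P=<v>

First d^4_{-1,-3}(β=2.1522), then the phase factors e^{-i(-1)α} and e^{-i(-3)γ}:
With c≡cos(β/2)=0.474764 and s≡sin(β/2)=0.880113, N=[6·120·1·5040]^{1/2}=1904.940944
k∈{0,1} keeps every argument non-negative
  k=0: (−1)^2·1904.9409/(240)·0.4748^6·0.8801^2 = +0.070407
  k=1: (−1)^3·1904.9409/(144)·0.4748^4·0.8801^4 = -0.403260
d^4_{-1,-3}(2.1522) = +0.070407 -0.403260 = -0.332853
|D^4_{-1,-3}|² = |d^4_{-1,-3}(β)|² = (-0.332853)² = 0.110791 (the z-rotation phases have unit modulus)

P=0.1108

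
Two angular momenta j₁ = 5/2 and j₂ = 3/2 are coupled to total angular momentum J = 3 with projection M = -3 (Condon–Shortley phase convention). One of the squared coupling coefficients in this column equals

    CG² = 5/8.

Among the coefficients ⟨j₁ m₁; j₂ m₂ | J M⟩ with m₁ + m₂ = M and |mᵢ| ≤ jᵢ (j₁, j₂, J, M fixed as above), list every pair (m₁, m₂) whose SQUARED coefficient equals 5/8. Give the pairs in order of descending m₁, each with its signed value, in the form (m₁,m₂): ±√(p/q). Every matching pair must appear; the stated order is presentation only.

Admissible pairs with m₁+m₂ = M = -3: (-5/2,-1/2), (-3/2,-3/2)
  (m₁,m₂)=(-3/2,-3/2): CG² = 3/8, CG = +√(3/8)
  (m₁,m₂)=(-5/2,-1/2): CG² = 5/8, CG = −√(5/8)   ← matches the target
Pairs with CG² = 5/8: (-5/2,-1/2): −√(5/8)

(-5/2,-1/2): −√(5/8)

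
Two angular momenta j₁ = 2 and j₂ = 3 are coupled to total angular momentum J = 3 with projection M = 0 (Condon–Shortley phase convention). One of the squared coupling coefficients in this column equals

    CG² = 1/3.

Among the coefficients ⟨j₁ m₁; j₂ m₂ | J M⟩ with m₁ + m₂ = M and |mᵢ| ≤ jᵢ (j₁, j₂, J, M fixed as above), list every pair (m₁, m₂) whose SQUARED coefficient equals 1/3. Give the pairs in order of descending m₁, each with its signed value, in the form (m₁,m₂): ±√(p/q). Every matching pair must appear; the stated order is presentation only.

(2,-2): +√(1/3); (-2,2): +√(1/3)

Admissible pairs with m₁+m₂ = M = 0: (-2,2), (-1,1), (0,0), (1,-1), (2,-2)
  (m₁,m₂)=(2,-2): CG² = 1/3, CG = +√(1/3)   ← matches the target
  (m₁,m₂)=(1,-1): CG² = 1/30, CG = +√(1/30)
  (m₁,m₂)=(0,0): CG² = 4/15, CG = −√(4/15)
  (m₁,m₂)=(-1,1): CG² = 1/30, CG = +√(1/30)
  (m₁,m₂)=(-2,2): CG² = 1/3, CG = +√(1/3)   ← matches the target
Pairs with CG² = 1/3: (2,-2): +√(1/3); (-2,2): +√(1/3)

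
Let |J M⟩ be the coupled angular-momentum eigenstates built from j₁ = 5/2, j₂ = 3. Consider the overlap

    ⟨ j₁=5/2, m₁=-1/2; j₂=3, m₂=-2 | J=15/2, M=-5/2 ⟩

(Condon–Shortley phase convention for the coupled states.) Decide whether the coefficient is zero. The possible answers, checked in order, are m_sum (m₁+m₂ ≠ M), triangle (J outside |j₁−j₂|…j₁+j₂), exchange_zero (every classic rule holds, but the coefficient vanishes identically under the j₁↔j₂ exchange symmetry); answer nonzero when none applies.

m-sum: m₁+m₂ = -1/2+(-2) = -5/2, M = -5/2  ✓
triangle: need |j₁−j₂| ≤ J ≤ j₁+j₂, i.e. J ∈ [1/2, 11/2]; J = 15/2 is outside ✗ ⇒ coefficient is 0

triangle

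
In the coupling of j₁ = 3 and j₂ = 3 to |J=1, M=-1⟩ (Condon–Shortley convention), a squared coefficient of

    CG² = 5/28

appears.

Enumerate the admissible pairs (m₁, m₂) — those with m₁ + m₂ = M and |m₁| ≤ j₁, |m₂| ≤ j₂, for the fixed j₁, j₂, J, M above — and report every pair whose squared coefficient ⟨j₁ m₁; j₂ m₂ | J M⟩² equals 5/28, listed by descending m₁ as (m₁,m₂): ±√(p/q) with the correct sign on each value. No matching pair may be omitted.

Admissible pairs with m₁+m₂ = M = -1: (-3,2), (-2,1), (-1,0), (0,-1), (1,-2), (2,-3)
  (m₁,m₂)=(2,-3): CG² = 3/28, CG = +√(3/28)
  (m₁,m₂)=(1,-2): CG² = 5/28, CG = −√(5/28)   ← matches the target
  (m₁,m₂)=(0,-1): CG² = 3/14, CG = +√(3/14)
  (m₁,m₂)=(-1,0): CG² = 3/14, CG = −√(3/14)
  (m₁,m₂)=(-2,1): CG² = 5/28, CG = +√(5/28)   ← matches the target
  (m₁,m₂)=(-3,2): CG² = 3/28, CG = −√(3/28)
Pairs with CG² = 5/28: (1,-2): −√(5/28); (-2,1): +√(5/28)

(1,-2): −√(5/28); (-2,1): +√(5/28)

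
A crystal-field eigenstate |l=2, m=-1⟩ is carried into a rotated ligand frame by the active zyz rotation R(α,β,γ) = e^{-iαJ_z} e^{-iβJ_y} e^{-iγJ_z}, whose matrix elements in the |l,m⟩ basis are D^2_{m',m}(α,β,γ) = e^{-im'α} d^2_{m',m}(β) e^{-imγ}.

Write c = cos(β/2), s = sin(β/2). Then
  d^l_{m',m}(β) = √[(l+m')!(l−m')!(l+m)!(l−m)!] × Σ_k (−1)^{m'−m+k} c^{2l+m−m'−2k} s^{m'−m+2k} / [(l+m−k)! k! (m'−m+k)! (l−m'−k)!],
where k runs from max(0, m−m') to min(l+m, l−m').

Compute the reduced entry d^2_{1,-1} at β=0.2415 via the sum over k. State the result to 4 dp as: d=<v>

d^2_{1,-1}(β=0.2415) via the finite sum:
With c≡cos(β/2)=0.992719 and s≡sin(β/2)=0.120457, N=[6·1·1·6]^{1/2}=6.000000
The bounds max(0,m−m')=0 and min(l+m,l−m')=1 give 2 terms
  k=0: (−1)^2·6.0000/(2)·0.9927^2·0.1205^2 = +0.042898
  k=1: (−1)^3·6.0000/(6)·0.9927^0·0.1205^4 = -0.000211
d^2_{1,-1}(0.2415) = +0.042898 -0.000211 = +0.042687

d=0.0427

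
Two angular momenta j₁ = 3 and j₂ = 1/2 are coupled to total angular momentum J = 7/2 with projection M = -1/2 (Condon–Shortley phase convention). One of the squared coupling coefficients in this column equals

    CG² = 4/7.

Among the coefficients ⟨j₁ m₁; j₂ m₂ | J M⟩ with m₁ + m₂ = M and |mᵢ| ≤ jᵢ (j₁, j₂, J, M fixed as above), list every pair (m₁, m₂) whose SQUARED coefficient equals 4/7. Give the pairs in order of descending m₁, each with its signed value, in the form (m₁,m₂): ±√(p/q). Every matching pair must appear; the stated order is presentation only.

(0,-1/2): +√(4/7)

Admissible pairs with m₁+m₂ = M = -1/2: (-1,1/2), (0,-1/2)
  (m₁,m₂)=(0,-1/2): CG² = 4/7, CG = +√(4/7)   ← matches the target
  (m₁,m₂)=(-1,1/2): CG² = 3/7, CG = +√(3/7)
Pairs with CG² = 4/7: (0,-1/2): +√(4/7)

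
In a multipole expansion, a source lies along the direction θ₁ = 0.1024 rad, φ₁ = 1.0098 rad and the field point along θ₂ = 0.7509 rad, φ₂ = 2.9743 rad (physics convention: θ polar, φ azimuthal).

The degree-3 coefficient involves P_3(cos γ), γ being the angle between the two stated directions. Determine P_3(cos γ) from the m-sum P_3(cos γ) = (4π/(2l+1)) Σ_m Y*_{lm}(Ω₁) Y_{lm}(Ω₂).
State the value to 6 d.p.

Summing Y*_{l m}(θ₁,φ₁)·Y_{l m}(θ₂,φ₂) over m ∈ [−3, 3]; prefactor 4π/(2·3+1) = 1.795196:
  term(m=-3) = +0.000055+0.000022i   from Y*(Ω₁)=-0.000443+0.000050i, Y(Ω₂)=-0.116180-0.063753i
  term(m=-2) = -0.002607+0.002618i   from Y*(Ω₁)=-0.004609+0.009571i, Y(Ω₂)=+0.328532+0.114216i
  term(m=-1) = -0.018449-0.044414i   from Y*(Ω₁)=+0.069386+0.110428i, Y(Ω₂)=-0.363614-0.061404i
  term(m=+0) = -0.064632+0.000000i   from Y*(Ω₁)=+0.723048-0.000000i, Y(Ω₂)=-0.089388+0.000000i
  term(m=+1) = -0.018449+0.044414i   from Y*(Ω₁)=-0.069386+0.110428i, Y(Ω₂)=+0.363614-0.061404i
  term(m=+2) = -0.002607-0.002618i   from Y*(Ω₁)=-0.004609-0.009571i, Y(Ω₂)=+0.328532-0.114216i
  term(m=+3) = +0.000055-0.000022i   from Y*(Ω₁)=+0.000443+0.000050i, Y(Ω₂)=+0.116180-0.063753i
Total Σ_m = -0.106636-0.000000i. Multiply by 1.795196: -0.191432-0.000000i. P_3(cos γ) = -0.191432

-0.191432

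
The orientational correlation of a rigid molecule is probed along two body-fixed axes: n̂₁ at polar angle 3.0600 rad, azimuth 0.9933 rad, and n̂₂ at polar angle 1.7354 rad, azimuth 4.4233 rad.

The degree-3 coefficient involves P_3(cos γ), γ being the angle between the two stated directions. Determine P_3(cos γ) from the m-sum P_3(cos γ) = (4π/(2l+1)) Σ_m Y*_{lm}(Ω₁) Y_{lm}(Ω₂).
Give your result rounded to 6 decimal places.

Expand P_3 via completeness: Σ_{m} conj(Y_{3,m}) at Ω₁ times Y_{3,m} at Ω₂ —
  [-3]  conj(Y_{3,-3})(Ω₁) = -0.000223+0.000036i ; Y_{3,-3}(Ω₂) = +0.305432-0.259110i ; Δ = -0.000059+0.000069i
  [-2]  conj(Y_{3,-2})(Ω₁) = +0.002733-0.006190i ; Y_{3,-2}(Ω₂) = +0.136479+0.089062i ; Δ = +0.000924-0.000601i
  [-1]  conj(Y_{3,-1})(Ω₁) = +0.057041+0.087541i ; Y_{3,-1}(Ω₂) = +0.078685-0.264557i ; Δ = +0.027648-0.008203i
  [+0]  conj(Y_{3,0})(Ω₁) = -0.731517-0.000000i ; Y_{3,0}(Ω₂) = +0.175238+0.000000i ; Δ = -0.128190-0.000000i
  [+1]  conj(Y_{3,1})(Ω₁) = -0.057041+0.087541i ; Y_{3,1}(Ω₂) = -0.078685-0.264557i ; Δ = +0.027648+0.008203i
  [+2]  conj(Y_{3,2})(Ω₁) = +0.002733+0.006190i ; Y_{3,2}(Ω₂) = +0.136479-0.089062i ; Δ = +0.000924+0.000601i
  [+3]  conj(Y_{3,3})(Ω₁) = +0.000223+0.000036i ; Y_{3,3}(Ω₂) = -0.305432-0.259110i ; Δ = -0.000059-0.000069i
Accumulated sum -0.071163+0.000000i; after 4π/(2l+1) scaling, -0.127751+0.000000i ⇒ P_3 = -0.127751

-0.127751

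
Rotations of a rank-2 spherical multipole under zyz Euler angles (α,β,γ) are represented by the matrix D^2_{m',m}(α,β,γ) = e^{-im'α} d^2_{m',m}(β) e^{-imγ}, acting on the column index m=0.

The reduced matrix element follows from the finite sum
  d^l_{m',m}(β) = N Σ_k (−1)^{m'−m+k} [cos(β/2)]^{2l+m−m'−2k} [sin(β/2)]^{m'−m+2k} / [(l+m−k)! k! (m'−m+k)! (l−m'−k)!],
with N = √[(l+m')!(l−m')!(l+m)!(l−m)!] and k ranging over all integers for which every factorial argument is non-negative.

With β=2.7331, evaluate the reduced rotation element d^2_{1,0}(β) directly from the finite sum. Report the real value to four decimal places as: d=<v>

d=0.4465

d^2_{1,0}(β=2.7331) via the finite sum:
c=cos(2.733100/2)=0.202829, s=sin(2.733100/2)=0.979214; N=√[6·1·2·2]=4.898979
The bounds max(0,m−m')=0 and min(l+m,l−m')=1 give 2 terms
  k=0: (−1)^1·4.8990/(2)·0.2028^3·0.9792^1 = -0.020015
  k=1: (−1)^2·4.8990/(2)·0.2028^1·0.9792^3 = +0.466487
d^2_{1,0}(2.7331) = -0.020015 +0.466487 = +0.446472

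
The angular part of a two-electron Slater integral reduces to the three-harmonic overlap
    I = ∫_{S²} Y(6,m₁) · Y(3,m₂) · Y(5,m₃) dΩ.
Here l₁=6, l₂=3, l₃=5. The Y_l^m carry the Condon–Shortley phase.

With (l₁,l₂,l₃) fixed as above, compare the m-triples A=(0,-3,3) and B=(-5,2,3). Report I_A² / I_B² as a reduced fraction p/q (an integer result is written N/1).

14/33

l's match ⇒ only the (l;m) 3-j factors differ between A and B.
A: triangle coeff Δ(6,3,5) = 1/675675; Σ_t [0,0]: t=0:+1/69120 = 1/69120; (3j)²=4/429 [(6 3 5; 0 -3 3)], sign=+1
B: triangle coeff Δ(6,3,5) = 1/675675; Σ_t [3,4]: t=3:−1/483840 t=4:+1/120960 = 1/161280; (3j)²=2/91 [(6 3 5; -5 2 3)], sign=+1
I_A²/I_B² = (4/429)/(2/91) = 14/33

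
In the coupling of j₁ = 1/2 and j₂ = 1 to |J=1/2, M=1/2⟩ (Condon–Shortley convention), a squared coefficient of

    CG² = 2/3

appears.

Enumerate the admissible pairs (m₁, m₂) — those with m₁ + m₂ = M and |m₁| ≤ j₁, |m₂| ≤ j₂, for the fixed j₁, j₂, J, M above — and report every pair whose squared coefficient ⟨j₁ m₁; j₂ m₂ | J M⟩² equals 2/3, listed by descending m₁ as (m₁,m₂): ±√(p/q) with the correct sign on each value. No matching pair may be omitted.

Admissible pairs with m₁+m₂ = M = 1/2: (-1/2,1), (1/2,0)
  (m₁,m₂)=(1/2,0): CG² = 1/3, CG = +√(1/3)
  (m₁,m₂)=(-1/2,1): CG² = 2/3, CG = −√(2/3)   ← matches the target
Pairs with CG² = 2/3: (-1/2,1): −√(2/3)

(-1/2,1): −√(2/3)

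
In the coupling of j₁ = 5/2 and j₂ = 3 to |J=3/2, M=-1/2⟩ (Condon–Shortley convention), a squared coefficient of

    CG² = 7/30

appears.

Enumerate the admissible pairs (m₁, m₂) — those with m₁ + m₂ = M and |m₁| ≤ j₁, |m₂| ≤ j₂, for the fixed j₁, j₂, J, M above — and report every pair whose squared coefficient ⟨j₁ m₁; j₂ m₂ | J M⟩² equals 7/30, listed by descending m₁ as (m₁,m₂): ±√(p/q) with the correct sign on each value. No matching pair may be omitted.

Admissible pairs with m₁+m₂ = M = -1/2: (-5/2,2), (-3/2,1), (-1/2,0), (1/2,-1), (3/2,-2), (5/2,-3)
  (m₁,m₂)=(5/2,-3): CG² = 5/14, CG = +√(5/14)
  (m₁,m₂)=(3/2,-2): CG² = 1/21, CG = −√(1/21)
  (m₁,m₂)=(1/2,-1): CG² = 1/105, CG = −√(1/105)
  (m₁,m₂)=(-1/2,0): CG² = 4/35, CG = +√(4/35)
  (m₁,m₂)=(-3/2,1): CG² = 7/30, CG = −√(7/30)   ← matches the target
  (m₁,m₂)=(-5/2,2): CG² = 5/21, CG = +√(5/21)
Pairs with CG² = 7/30: (-3/2,1): −√(7/30)

(-3/2,1): −√(7/30)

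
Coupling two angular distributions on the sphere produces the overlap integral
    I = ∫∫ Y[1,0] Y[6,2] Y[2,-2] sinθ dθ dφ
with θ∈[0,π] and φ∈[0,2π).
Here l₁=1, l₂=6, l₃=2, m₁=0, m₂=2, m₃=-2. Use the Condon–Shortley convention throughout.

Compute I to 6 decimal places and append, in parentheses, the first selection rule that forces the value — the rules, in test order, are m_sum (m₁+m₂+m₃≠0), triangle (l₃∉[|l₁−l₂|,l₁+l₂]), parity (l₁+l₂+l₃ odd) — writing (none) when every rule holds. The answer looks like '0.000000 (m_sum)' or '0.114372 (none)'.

triangle: need 5≤l₃≤7, have 2; I=0

0.000000 (triangle)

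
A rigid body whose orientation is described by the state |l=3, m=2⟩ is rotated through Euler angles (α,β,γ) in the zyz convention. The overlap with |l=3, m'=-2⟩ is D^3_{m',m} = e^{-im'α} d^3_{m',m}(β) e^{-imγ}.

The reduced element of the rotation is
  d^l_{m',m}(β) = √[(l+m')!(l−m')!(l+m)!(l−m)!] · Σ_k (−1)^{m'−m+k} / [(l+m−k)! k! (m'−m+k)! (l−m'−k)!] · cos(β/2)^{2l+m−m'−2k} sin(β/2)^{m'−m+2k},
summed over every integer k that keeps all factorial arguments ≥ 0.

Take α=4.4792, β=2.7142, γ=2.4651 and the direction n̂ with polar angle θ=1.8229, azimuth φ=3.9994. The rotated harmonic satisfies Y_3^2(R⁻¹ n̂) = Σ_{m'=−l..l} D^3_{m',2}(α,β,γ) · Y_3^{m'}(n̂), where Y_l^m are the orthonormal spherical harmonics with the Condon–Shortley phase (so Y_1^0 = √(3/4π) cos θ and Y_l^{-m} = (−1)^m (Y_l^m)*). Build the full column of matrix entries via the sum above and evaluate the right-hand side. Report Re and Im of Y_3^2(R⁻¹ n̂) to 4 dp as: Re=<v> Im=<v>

Re=-0.3193 Im=0.2296

Need the full column D^3_{m',2} for m'=−3..3 at α=4.4792, β=2.7142, γ=2.4651.
cos(β/2)=0.212074, sin(β/2)=0.977254
d^3_{-3,2}: single k=5 term ⇒ +0.463019;  D = -0.281471+0.367642i
d^3_{-2,2}: k∈[4..5] ⇒ +0.205103 -0.871052 = -0.665948;  D = +0.420909+0.516065i
d^3_{-1,2}: k∈[3..4] ⇒ +0.056300 -0.597755 = -0.541455;  D = -0.487315+0.236001i
d^3_{0,2}: k∈[2..3] ⇒ +0.010581 -0.224679 = -0.214098;  D = -0.046265-0.209040i
d^3_{1,2}: k∈[1..2] ⇒ +0.001326 -0.056300 = -0.054975;  D = +0.054968+0.000845i
d^3_{2,2}: k∈[0..1] ⇒ +0.000091 -0.009659 = -0.009568;  D = -0.002354+0.009274i
d^3_{3,2}: single k=0 term ⇒ -0.001027;  D = -0.000910-0.000476i
Y_3^{m'}(θ=1.8229,φ=3.9994) and Σ D·Y over m':
  (-0.2815+0.3676i)·(+0.3194+0.2039i)  (+0.4209+0.5161i)·(+0.0345+0.2366i)  (-0.4873+0.2360i)·(+0.1410-0.1631i)  (-0.0463-0.2090i)·(+0.2503+0.0000i)  (+0.0550+0.0008i)·(-0.1410-0.1631i)  (-0.0024+0.0093i)·(+0.0345-0.2366i)  (-0.0009-0.0005i)·(-0.3194+0.2039i)
Y_3^2(R⁻¹ n̂) = -0.319336+0.229592i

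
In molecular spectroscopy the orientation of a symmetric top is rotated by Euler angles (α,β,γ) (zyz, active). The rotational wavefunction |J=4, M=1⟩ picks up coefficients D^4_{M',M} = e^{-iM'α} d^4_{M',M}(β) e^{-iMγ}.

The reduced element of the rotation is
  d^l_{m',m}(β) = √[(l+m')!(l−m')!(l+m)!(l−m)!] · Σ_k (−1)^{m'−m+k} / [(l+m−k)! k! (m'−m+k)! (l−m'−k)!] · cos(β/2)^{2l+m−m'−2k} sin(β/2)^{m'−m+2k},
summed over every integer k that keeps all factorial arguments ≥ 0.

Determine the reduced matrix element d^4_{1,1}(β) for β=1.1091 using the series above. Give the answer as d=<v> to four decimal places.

d^4_{1,1}(β=1.1091) via the finite sum:
Half-angle: c=0.850137, s=0.526561. N=√(120·6·120·6)=720.000000
k: max(0,(1)−(1))=0 … min(4+(1),4−(1))=3
  k=0: (−1)^0·720.0000/(720)·0.8501^8·0.5266^0 = +0.272843
  k=1: (−1)^1·720.0000/(48)·0.8501^6·0.5266^2 = -1.570085
  k=2: (−1)^2·720.0000/(24)·0.8501^4·0.5266^4 = +1.204681
  k=3: (−1)^3·720.0000/(72)·0.8501^2·0.5266^6 = -0.154053
d^4_{1,1}(1.1091) = +0.272843 -1.570085 +1.204681 -0.154053 = -0.246614

d=-0.2466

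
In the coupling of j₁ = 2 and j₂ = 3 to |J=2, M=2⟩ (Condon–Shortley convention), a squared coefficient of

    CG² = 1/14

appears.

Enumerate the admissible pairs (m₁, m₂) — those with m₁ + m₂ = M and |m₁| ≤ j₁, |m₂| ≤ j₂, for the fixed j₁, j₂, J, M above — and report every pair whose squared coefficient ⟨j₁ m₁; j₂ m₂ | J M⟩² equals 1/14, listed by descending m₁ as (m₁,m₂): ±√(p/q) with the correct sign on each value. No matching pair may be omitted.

(2,0): +√(1/14)

Admissible pairs with m₁+m₂ = M = 2: (-1,3), (0,2), (1,1), (2,0)
  (m₁,m₂)=(2,0): CG² = 1/14, CG = +√(1/14)   ← matches the target
  (m₁,m₂)=(1,1): CG² = 3/14, CG = −√(3/14)
  (m₁,m₂)=(0,2): CG² = 5/14, CG = +√(5/14)
  (m₁,m₂)=(-1,3): CG² = 5/14, CG = −√(5/14)
Pairs with CG² = 1/14: (2,0): +√(1/14)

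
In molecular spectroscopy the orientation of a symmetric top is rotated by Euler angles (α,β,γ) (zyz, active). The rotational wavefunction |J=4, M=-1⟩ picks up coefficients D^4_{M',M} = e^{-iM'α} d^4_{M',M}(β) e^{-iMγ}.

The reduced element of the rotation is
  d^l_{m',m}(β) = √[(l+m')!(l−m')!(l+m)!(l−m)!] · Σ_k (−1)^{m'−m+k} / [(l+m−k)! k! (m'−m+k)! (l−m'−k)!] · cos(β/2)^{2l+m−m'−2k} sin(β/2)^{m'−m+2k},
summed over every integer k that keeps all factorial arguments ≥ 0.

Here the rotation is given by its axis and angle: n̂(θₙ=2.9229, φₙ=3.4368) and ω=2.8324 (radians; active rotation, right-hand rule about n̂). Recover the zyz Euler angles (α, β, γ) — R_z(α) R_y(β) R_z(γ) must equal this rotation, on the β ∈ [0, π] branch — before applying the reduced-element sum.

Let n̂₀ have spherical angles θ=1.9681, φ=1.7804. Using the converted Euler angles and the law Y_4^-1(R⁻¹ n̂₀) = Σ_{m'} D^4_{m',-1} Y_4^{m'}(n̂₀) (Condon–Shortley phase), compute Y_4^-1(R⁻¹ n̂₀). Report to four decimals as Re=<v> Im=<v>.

Re=-0.0739 Im=0.2896

Axis–angle → zyz. n̂ = (sinθₙcosφₙ, sinθₙsinφₙ, cosθₙ) = (-0.207569, -0.063120, -0.976182), ω = 2.8324.
R = I cosω + sinω [n̂]ₓ + (1−cosω) n̂n̂ᵀ gives
  R = [-0.868453, +0.322624, +0.376434; -0.271460, -0.944800, +0.183472; +0.414848, +0.057151, +0.908094]
β = atan2(√(R₁₃²+R₂₃²), R₃₃) = 0.432086; α = atan2(R₂₃, R₁₃) mod 2π = 0.453514; γ = atan2(R₃₂, −R₃₁) mod 2π = 3.004692
Need the full column D^4_{m',-1} for m'=−4..4 at α=0.4535, β=0.4321, γ=3.0047.
cos(β/2)=0.976753, sin(β/2)=0.214366
d^4_{-4,-1}: single k=3 term ⇒ +0.065537;  D = +0.006957-0.065167i
d^4_{-3,-1}: k∈[2..3] ⇒ +0.316732 -0.025426 = +0.291306;  D = -0.099110-0.273928i
d^4_{-2,-1}: k∈[1..3] ⇒ +0.771413 -0.185780 +0.005966 = +0.591598;  D = -0.424663-0.411886i
d^4_{-1,-1}: k∈[0..3] ⇒ +0.828475 -0.598568 +0.057661 -0.000926 = +0.286643;  D = -0.272396-0.089246i
d^4_{0,-1}: k∈[0..3] ⇒ -0.813141 +0.234995 -0.011319 +0.000091 = -0.589373;  D = +0.583859-0.080434i
d^4_{1,-1}: k∈[0..3] ⇒ +0.399045 -0.057661 +0.001389 -0.000004 = +0.342768;  D = -0.284741+0.190821i
d^4_{2,-1}: k∈[0..2] ⇒ -0.123854 +0.008948 -0.000086 = -0.114991;  D = +0.057821-0.099397i
d^4_{3,-1}: k∈[0..1] ⇒ +0.025426 -0.000735 = +0.024692;  D = -0.001810+0.024625i
d^4_{4,-1}: single k=0 term ⇒ -0.003157;  D = -0.001171-0.002931i
Y_4^{m'}(θ=1.9681,φ=1.7804) and Σ D·Y over m':
  (+0.0070-0.0652i)·(+0.2139-0.2379i)  (-0.0991-0.2739i)·(-0.2233-0.3071i)  (-0.4247-0.4119i)·(-0.0125+0.0056i)  (-0.2724-0.0892i)·(-0.0686-0.3223i)  (+0.5839-0.0804i)·(-0.0748+0.0000i)  (-0.2847+0.1908i)·(+0.0686-0.3223i)  (+0.0578-0.0994i)·(-0.0125-0.0056i)  (-0.0018+0.0246i)·(+0.2233-0.3071i)  (-0.0012-0.0029i)·(+0.2139+0.2379i)
Y_4^-1(R⁻¹ n̂) = -0.073860+0.289634i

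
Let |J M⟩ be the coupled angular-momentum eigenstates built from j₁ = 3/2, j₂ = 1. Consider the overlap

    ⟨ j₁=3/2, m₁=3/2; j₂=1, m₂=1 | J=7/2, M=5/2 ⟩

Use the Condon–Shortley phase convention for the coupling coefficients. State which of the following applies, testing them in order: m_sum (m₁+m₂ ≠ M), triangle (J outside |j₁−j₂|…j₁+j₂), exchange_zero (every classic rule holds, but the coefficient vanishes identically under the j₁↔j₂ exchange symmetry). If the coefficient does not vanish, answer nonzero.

m-sum: m₁+m₂ = 3/2+1 = 5/2, M = 5/2  ✓
triangle: need |j₁−j₂| ≤ J ≤ j₁+j₂, i.e. J ∈ [1/2, 5/2]; J = 7/2 is outside ✗ ⇒ coefficient is 0

triangle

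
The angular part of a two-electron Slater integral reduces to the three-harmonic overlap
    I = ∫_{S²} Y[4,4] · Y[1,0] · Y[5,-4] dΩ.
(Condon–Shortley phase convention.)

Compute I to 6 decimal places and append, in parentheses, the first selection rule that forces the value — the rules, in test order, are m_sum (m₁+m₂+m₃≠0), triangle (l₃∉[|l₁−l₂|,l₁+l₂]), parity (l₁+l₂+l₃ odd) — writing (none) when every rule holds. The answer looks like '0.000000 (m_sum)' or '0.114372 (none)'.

0.147319 (none)

m-sum 0 ✓  L=10 even ✓  3≤5≤5 ✓
Π(2lᵢ+1) = 9×3×11 = 297
triangle coeff Δ(4,1,5) = 1/495
Σ_t [0,0]: t=0:+1/576 = 1/576
(3j)²=5/99 [(4 1 5; 0 0 0)], sign=-1
Σ_t [0,0]: t=0:+1/40320 = 1/40320
(3j)²=1/55 [(4 1 5; 4 0 -4)], sign=-1
⇒ 4πI² = 3/11
I = (+1)√(3/11/(4π)) = 0.14731920
No selection rule forces the value: the integral is nonzero (none).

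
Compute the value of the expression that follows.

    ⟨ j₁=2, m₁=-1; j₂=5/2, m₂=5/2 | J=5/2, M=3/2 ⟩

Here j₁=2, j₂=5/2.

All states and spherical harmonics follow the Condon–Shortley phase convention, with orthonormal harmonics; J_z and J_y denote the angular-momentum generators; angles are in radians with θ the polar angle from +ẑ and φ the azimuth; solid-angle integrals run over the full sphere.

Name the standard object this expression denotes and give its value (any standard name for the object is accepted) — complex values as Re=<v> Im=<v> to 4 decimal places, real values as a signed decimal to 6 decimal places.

This is a Clebsch–Gordan (vector-coupling) coefficient.
triangle: 2!*2!*3!/8! = 24/40320
(j±m)!: 1!*3!*5!*0!*4!*1! = 17280
prefactor² = (2J+1)*Δ*N² = 432/7
  k=2: +1/(2!*0!*1!*3!*1!*0!) = 1/12
Σ = 1/12  ⇒  CG² = 432/7*(1/12)² = 3/7
CG = +√(3/7) = +0.654654

Clebsch–Gordan coefficient, +√(3/7) ≈ +0.654654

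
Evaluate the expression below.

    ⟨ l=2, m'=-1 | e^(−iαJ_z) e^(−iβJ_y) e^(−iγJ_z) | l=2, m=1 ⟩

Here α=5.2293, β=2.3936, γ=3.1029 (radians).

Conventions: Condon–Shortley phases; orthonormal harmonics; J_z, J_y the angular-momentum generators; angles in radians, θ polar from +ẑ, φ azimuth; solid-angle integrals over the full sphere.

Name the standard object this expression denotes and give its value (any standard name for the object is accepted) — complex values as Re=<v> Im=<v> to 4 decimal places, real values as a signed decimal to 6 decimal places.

This is a Wigner D-matrix element — the rotation-matrix element ⟨l m'| R(α,β,γ) |l m⟩ in the angular-momentum basis.
First d^2_{-1,1}(β=2.3936), then the phase factors e^{-i(-1)α} and e^{-i(1)γ}:
c=cos(2.393600/2)=0.365338, s=sin(2.393600/2)=0.930875; N=√[1·6·6·1]=6.000000
k: max(0,(1)−(-1))=2 … min(2+(1),2−(-1))=3
  k=2: (−1)^0·6.0000/(2)·0.3653^2·0.9309^2 = +0.346972
  k=3: (−1)^1·6.0000/(6)·0.3653^0·0.9309^4 = -0.750870
d^2_{-1,1}(2.3936) = +0.346972 -0.750870 = -0.403898
Phases: e^{-i·(-1)·5.2293}=+0.494197-0.869350i, e^{-i·(1)·3.1029}=-0.999252-0.038683i ⇒ D=+0.213039-0.343145i

Wigner D-matrix element, Re=0.2130 Im=-0.3431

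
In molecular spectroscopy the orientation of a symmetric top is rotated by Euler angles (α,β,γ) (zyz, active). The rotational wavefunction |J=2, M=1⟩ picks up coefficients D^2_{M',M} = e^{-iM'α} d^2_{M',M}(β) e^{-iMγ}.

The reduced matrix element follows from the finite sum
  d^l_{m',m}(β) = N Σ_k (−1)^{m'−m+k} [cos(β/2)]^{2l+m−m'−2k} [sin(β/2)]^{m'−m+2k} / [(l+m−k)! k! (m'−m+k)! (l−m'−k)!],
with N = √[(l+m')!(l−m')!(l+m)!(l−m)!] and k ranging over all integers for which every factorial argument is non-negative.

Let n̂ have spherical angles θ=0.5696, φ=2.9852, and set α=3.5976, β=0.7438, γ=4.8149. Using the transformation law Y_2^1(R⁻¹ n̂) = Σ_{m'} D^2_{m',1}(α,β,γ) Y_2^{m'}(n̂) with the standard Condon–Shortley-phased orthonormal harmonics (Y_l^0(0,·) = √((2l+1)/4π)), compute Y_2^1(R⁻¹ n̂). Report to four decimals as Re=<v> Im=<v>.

Need the full column D^2_{m',1} for m'=−2..2 at α=3.5976, β=0.7438, γ=4.8149.
cos(β/2)=0.931639, sin(β/2)=0.363386
d^2_{-2,1}: single k=3 term ⇒ +0.089409;  D = -0.064727+0.061680i
d^2_{-1,1}: k∈[2..3] ⇒ +0.343837 -0.017437 = +0.326400;  D = +0.112993-0.306218i
d^2_{0,1}: k∈[1..2] ⇒ +0.719758 -0.109504 = +0.610254;  D = +0.062448+0.607051i
d^2_{1,1}: k∈[0..1] ⇒ +0.753338 -0.343837 = +0.409501;  D = -0.217007-0.347273i
d^2_{2,1}: single k=0 term ⇒ -0.587680;  D = -0.499076-0.310308i
Y_2^{m'}(θ=0.5696,φ=2.9852) and Σ D·Y over m':
  (-0.0647+0.0617i)·(+0.1069+0.0346i)  (+0.1130-0.3062i)·(-0.3466-0.0546i)  (+0.0624+0.6071i)·(+0.3556+0.0000i)  (-0.2170-0.3473i)·(+0.3466-0.0546i)  (-0.4991-0.3103i)·(+0.1069-0.0346i)
Y_2^1(R⁻¹ n̂) = -0.200999+0.195760i

Re=-0.2010 Im=0.1958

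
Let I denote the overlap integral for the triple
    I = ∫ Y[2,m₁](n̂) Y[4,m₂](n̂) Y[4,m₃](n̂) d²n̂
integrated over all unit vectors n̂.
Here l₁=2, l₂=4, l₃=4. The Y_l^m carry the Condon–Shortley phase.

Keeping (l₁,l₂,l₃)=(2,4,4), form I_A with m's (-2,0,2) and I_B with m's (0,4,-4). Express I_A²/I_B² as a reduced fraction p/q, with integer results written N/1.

Shared (l₁,l₂,l₃)=(2,4,4): N and (l;000)² cancel in I_A²/I_B².
A: Δ = 2!·2!·6!/11! = 1/13860; Racah Σ t=2..2: t=2:+1/192 = 1/192; ⇒ 3j(2 4 4; -2 0 2)² = 3/77, sgn +1
B: Δ = 2!·2!·6!/11! = 1/13860; Racah Σ t=2..2: t=2:+1/2880 = 1/2880; ⇒ 3j(2 4 4; 0 4 -4)² = 28/495, sgn +1
I_A²/I_B² = (3/77)/(28/495) = 135/196

135/196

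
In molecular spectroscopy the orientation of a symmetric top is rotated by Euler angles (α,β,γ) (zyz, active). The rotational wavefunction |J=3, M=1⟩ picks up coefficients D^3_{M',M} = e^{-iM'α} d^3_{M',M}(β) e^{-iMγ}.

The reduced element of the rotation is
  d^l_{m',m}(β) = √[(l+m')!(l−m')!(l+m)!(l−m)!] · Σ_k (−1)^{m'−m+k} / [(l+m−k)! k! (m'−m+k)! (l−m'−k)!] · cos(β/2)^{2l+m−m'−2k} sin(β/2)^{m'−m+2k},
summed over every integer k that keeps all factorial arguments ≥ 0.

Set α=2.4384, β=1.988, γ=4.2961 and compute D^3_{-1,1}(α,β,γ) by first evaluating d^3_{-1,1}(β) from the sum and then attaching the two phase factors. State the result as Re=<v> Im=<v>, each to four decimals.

D^3_{-1,1}(2.4384,1.9880,4.2961) = e^{-i·-1·2.4384}·d^3_{-1,1}(1.9880)·e^{-i·1·4.2961}. Compute d first:
Half-angle: c=0.545341, s=0.838214. N=√(2·24·24·2)=48.000000
Admissible k: 2..4 (factorial args all ≥0)
  k=2: (−1)^0·48.0000/(8)·0.5453^4·0.8382^2 = +0.372851
  k=3: (−1)^1·48.0000/(6)·0.5453^2·0.8382^4 = -1.174483
  k=4: (−1)^2·48.0000/(48)·0.5453^0·0.8382^6 = +0.346840
d^3_{-1,1}(1.9880) = +0.372851 -1.174483 +0.346840 = -0.454792
D = (-0.762782+0.646656i)·(-0.454792)·(-0.404369+0.914596i) = +0.128699+0.436202i

Re=0.1287 Im=0.4362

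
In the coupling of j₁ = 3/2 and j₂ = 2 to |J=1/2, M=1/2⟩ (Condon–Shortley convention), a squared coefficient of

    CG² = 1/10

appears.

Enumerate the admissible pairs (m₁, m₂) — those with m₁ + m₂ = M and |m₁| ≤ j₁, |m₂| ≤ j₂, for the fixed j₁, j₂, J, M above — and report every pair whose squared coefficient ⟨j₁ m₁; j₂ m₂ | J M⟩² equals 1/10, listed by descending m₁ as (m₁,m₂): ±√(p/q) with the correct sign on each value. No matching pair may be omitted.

(3/2,-1): +√(1/10)

Admissible pairs with m₁+m₂ = M = 1/2: (-3/2,2), (-1/2,1), (1/2,0), (3/2,-1)
  (m₁,m₂)=(3/2,-1): CG² = 1/10, CG = +√(1/10)   ← matches the target
  (m₁,m₂)=(1/2,0): CG² = 1/5, CG = −√(1/5)
  (m₁,m₂)=(-1/2,1): CG² = 3/10, CG = +√(3/10)
  (m₁,m₂)=(-3/2,2): CG² = 2/5, CG = −√(2/5)
Pairs with CG² = 1/10: (3/2,-1): +√(1/10)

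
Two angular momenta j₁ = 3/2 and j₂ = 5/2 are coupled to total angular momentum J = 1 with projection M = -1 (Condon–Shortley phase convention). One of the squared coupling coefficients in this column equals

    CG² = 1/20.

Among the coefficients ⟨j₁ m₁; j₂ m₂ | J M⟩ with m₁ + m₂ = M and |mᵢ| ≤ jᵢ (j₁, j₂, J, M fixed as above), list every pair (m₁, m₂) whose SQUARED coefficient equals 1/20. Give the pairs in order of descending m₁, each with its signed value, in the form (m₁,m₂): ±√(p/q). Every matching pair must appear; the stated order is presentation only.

Admissible pairs with m₁+m₂ = M = -1: (-3/2,1/2), (-1/2,-1/2), (1/2,-3/2), (3/2,-5/2)
  (m₁,m₂)=(3/2,-5/2): CG² = 1/2, CG = +√(1/2)
  (m₁,m₂)=(1/2,-3/2): CG² = 3/10, CG = −√(3/10)
  (m₁,m₂)=(-1/2,-1/2): CG² = 3/20, CG = +√(3/20)
  (m₁,m₂)=(-3/2,1/2): CG² = 1/20, CG = −√(1/20)   ← matches the target
Pairs with CG² = 1/20: (-3/2,1/2): −√(1/20)

(-3/2,1/2): −√(1/20)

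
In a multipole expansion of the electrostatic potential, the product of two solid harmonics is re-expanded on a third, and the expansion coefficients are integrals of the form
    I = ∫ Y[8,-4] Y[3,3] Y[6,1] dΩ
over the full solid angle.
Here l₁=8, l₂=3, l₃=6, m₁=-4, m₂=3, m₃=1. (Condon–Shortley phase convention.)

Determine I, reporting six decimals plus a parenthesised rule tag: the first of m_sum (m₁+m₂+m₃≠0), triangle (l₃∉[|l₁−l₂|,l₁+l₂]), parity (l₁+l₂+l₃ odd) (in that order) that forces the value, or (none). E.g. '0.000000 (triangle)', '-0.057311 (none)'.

0.000000 (parity)

l₁+l₂+l₃=17 is odd: 3j(l;000)=0 ⇒ I=0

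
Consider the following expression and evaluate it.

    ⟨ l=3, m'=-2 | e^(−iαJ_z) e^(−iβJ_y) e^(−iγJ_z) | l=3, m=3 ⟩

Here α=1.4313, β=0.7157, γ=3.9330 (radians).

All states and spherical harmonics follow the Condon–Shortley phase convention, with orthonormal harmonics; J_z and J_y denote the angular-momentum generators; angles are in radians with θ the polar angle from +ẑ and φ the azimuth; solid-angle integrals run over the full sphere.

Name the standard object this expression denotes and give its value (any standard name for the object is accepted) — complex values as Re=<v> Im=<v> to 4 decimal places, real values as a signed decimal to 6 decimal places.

This is a Wigner D-matrix element — the rotation-matrix element ⟨l m'| R(α,β,γ) |l m⟩ in the angular-momentum basis.
First d^3_{-2,3}(β=0.7157), then the phase factors e^{-i(-2)α} and e^{-i(3)γ}:
Half-angle: c=0.936652, s=0.350261. N=√(1·120·720·1)=293.938769
Admissible k: 5..5 (factorial args all ≥0)
  k=5: (−1)^0·293.9388/(120)·0.9367^1·0.3503^5 = +0.012095
d^3_{-2,3}(0.7157) = +0.012095
Attach z-rotation phases: D = e^{-i(-2)(1.4313)}·(+0.012095)·e^{-i(3)(3.9330)} = -0.010681-0.005675i

Wigner D-matrix element, Re=-0.0107 Im=-0.0057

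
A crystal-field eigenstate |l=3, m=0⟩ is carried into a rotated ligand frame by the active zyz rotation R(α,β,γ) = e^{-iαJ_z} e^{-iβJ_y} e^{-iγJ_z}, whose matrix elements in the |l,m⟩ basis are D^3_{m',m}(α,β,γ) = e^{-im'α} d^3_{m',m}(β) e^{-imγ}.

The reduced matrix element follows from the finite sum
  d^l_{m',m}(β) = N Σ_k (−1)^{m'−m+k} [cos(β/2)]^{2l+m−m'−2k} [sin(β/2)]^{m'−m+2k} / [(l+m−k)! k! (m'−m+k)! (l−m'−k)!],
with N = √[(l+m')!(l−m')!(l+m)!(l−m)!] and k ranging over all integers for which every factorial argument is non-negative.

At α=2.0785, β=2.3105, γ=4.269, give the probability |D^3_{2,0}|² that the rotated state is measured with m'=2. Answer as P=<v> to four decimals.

P=0.2536

First d^3_{2,0}(β=2.3105), then the phase factors e^{-i(2)α} and e^{-i(0)γ}:
With c≡cos(β/2)=0.403690 and s≡sin(β/2)=0.914896, N=[120·1·6·6]^{1/2}=65.726707
The bounds max(0,m−m')=0 and min(l+m,l−m')=1 give 2 terms
  k=0: (−1)^2·65.7267/(12)·0.4037^4·0.9149^2 = +0.121757
  k=1: (−1)^3·65.7267/(12)·0.4037^2·0.9149^4 = -0.625379
d^3_{2,0}(2.3105) = +0.121757 -0.625379 = -0.503621
|D^3_{2,0}|² = |d^3_{2,0}(β)|² = (-0.503621)² = 0.253634 (the z-rotation phases have unit modulus)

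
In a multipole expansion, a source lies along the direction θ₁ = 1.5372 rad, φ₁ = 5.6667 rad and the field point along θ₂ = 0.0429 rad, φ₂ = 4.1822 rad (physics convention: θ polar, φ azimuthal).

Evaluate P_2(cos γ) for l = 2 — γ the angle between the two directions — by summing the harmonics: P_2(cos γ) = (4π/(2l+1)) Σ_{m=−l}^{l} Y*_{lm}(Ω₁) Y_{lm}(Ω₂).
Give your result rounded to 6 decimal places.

-0.497918

Summing Y*_{l m}(θ₁,φ₁)·Y_{l m}(θ₂,φ₂) over m ∈ [−2, 2]; prefactor 4π/(2·2+1) = 2.513274:
  m=-2: Y*=0.12788 - 0.36403j  Y=-0.00035 - 0.00062j  product -0.00027 + 0.00005j
  m=-1: Y*=0.02116 - 0.01500j  Y=-0.01674 + 0.02856j  product 0.00007 + 0.00086j
  m=+0: Y*=-0.31432 + 0.00000j  Y=0.62904 + 0.00000j  product -0.19772 + 0.00000j
  m=+1: Y*=-0.02116 - 0.01500j  Y=0.01674 + 0.02856j  product 0.00007 - 0.00086j
  m=+2: Y*=0.12788 + 0.36403j  Y=-0.00035 + 0.00062j  product -0.00027 - 0.00005j
Total Σ_m = -0.19812 + 0.00000j. Multiply by 2.513274: -0.49792 + 0.00000j. P_2(cos γ) = -0.497918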